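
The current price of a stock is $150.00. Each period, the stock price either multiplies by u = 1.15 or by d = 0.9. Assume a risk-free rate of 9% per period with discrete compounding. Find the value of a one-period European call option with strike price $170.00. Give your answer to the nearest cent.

Risk-neutral probability p = (1 + 0.09 − 0.9)/(1.15 − 0.9) = 0.1900/0.2500 = 0.7600
Terminal stock prices: S_u = 172.5, S_d = 135
Terminal payoffs (S − K): max(2.5, 0) = 2.5, max(-35, 0) = 0
Node 0 (S = 150): V_0 = 1/1.09·[0.7600·2.5000 + 0.2400·0.0000] = 1.7431

$1.74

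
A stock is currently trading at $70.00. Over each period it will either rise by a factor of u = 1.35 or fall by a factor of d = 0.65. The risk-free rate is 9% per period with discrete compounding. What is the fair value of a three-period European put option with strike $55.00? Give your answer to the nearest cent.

Risk-neutral probability p = (1 + 0.09 − 0.65)/(1.35 − 0.65) = 0.4400/0.7000 = 0.6286
Terminal stock prices: S_uuu = 172.2, S_uud = 82.92, S_udd = 39.93, S_ddd = 19.22
Terminal payoffs (K − S): max(-117.2, 0) = 0, max(-27.92, 0) = 0, max(15.07, 0) = 15.07, max(35.78, 0) = 35.78
Node uu (S = 127.6): V_uu = 1/1.09·[0.6286·0.0000 + 0.3714·0.0000] = 0.0000
Node ud (S = 61.43): V_ud = 1/1.09·[0.6286·0.0000 + 0.3714·15.0737] = 5.1365
Node dd (S = 29.58): V_dd = 1/1.09·[0.6286·15.0737 + 0.3714·35.7763] = 20.8837
Node u (S = 94.5): V_u = 1/1.09·[0.6286·0.0000 + 0.3714·5.1365] = 1.7503
Node d (S = 45.5): V_d = 1/1.09·[0.6286·5.1365 + 0.3714·20.8837] = 10.0784
Node 0 (S = 70): V_0 = 1/1.09·[0.6286·1.7503 + 0.3714·10.0784] = 4.4437

$4.44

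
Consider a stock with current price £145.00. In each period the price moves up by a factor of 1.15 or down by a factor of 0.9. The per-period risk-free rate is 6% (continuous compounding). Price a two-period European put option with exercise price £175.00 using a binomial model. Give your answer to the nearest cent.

Risk-neutral probability p = (e^0.06 − 0.9)/(1.15 − 0.9) = 0.1618/0.2500 = 0.6473
Terminal stock prices: S_uu = 191.8, S_ud = 150.1, S_dd = 117.5
Terminal payoffs (K − S): max(-16.76, 0) = 0, max(24.92, 0) = 24.92, max(57.55, 0) = 57.55
Node u (S = 166.8): V_u = e^(−0.06)·[0.6473·0.0000 + 0.3527·24.9250] = 8.2780
Node d (S = 130.5): V_d = e^(−0.06)·[0.6473·24.9250 + 0.3527·57.5500] = 34.3088
Node 0 (S = 145): V_0 = e^(−0.06)·[0.6473·8.2780 + 0.3527·34.3088] = 16.4412

£16.44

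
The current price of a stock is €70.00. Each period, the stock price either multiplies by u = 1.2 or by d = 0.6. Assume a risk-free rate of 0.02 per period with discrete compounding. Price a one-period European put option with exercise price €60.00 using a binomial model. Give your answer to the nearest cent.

€5.29

Risk-neutral probability p = (1 + 0.02 − 0.6)/(1.2 − 0.6) = 0.4200/0.6000 = 0.7000
Terminal stock prices: S_u = 84, S_d = 42
Terminal payoffs (K − S): max(-24, 0) = 0, max(18, 0) = 18
Node 0 (S = 70): V_0 = 1/1.02·[0.7000·0.0000 + 0.3000·18.0000] = 5.2941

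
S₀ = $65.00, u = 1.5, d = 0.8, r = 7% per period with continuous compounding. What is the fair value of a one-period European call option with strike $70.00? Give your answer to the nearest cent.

Risk-neutral probability p = (e^0.07 − 0.8)/(1.5 − 0.8) = 0.2725/0.7000 = 0.3893
Terminal stock prices: S_u = 97.5, S_d = 52
Terminal payoffs (S − K): max(27.5, 0) = 27.5, max(-18, 0) = 0
Node 0 (S = 65): V_0 = e^(−0.07)·[0.3893·27.5000 + 0.6107·0.0000] = 9.9819

$9.98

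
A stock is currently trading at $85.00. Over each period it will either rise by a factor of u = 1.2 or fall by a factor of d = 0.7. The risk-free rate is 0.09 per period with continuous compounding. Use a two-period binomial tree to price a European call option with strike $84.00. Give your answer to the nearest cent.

$19.93

Risk-neutral probability p = (e^0.09 − 0.7)/(1.2 − 0.7) = 0.3942/0.5000 = 0.7883
Terminal stock prices: S_uu = 122.4, S_ud = 71.4, S_dd = 41.65
Terminal payoffs (S − K): max(38.4, 0) = 38.4, max(-12.6, 0) = 0, max(-42.35, 0) = 0
Node u (S = 102): V_u = e^(−0.09)·[0.7883·38.4000 + 0.2117·0.0000] = 27.6671
Node d (S = 59.5): V_d = e^(−0.09)·[0.7883·0.0000 + 0.2117·0.0000] = 0.0000
Node 0 (S = 85): V_0 = e^(−0.09)·[0.7883·27.6671 + 0.2117·0.0000] = 19.9340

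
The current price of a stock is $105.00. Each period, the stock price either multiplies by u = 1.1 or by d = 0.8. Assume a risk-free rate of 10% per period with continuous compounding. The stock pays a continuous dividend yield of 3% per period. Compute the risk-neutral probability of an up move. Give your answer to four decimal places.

p = 0.9084

Per-period risk-free factor R = e^0.1 = 1.1052; dividend-adjusted growth = e^(0.1−0.03) = 1.0725.
Risk-neutral probability p = (1.0725 − 0.8)/(1.1 − 0.8) = 0.2725/0.3000 = 0.9084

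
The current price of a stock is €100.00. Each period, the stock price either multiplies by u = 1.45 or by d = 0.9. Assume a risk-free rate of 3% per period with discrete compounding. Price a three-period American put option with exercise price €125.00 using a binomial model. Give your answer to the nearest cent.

Risk-neutral probability p = (1 + 0.03 − 0.9)/(1.45 − 0.9) = 0.1300/0.5500 = 0.2364
Terminal stock prices: S_uuu = 304.9, S_uud = 189.2, S_udd = 117.5, S_ddd = 72.9
Terminal payoffs (K − S): max(-179.9, 0) = 0, max(-64.22, 0) = 0, max(7.55, 0) = 7.55, max(52.1, 0) = 52.1
Node uu (S = 210.2): continuation = 1/1.03·[0.2364·0.0000 + 0.7636·0.0000] = 0.0000; exercise value = 0.0000 ≤ continuation, so V_uu = 0.0000
Node ud (S = 130.5): continuation = 1/1.03·[0.2364·0.0000 + 0.7636·7.5500] = 5.5975; exercise value = 0.0000 ≤ continuation, so V_ud = 5.5975
Node dd (S = 81): continuation = 1/1.03·[0.2364·7.5500 + 0.7636·52.1000] = 40.3592; exercise value = 44.0000 > continuation, so V_dd = 44.0000 (exercise)
Node u (S = 145): continuation = 1/1.03·[0.2364·0.0000 + 0.7636·5.5975] = 4.1500; exercise value = 0.0000 ≤ continuation, so V_u = 4.1500
Node d (S = 90): continuation = 1/1.03·[0.2364·5.5975 + 0.7636·44.0000] = 33.9059; exercise value = 35.0000 > continuation, so V_d = 35.0000 (exercise)
Node 0 (S = 100): continuation = 1/1.03·[0.2364·4.1500 + 0.7636·35.0000] = 26.9011; exercise value = 25.0000 ≤ continuation, so V_0 = 26.9011

€26.90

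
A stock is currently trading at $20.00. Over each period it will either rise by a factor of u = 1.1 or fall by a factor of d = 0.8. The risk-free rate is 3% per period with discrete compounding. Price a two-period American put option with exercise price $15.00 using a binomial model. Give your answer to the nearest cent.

$0.11

Risk-neutral probability p = (1 + 0.03 − 0.8)/(1.1 − 0.8) = 0.2300/0.3000 = 0.7667
Terminal stock prices: S_uu = 24.2, S_ud = 17.6, S_dd = 12.8
Terminal payoffs (K − S): max(-9.2, 0) = 0, max(-2.6, 0) = 0, max(2.2, 0) = 2.2
Node u (S = 22): continuation = 1/1.03·[0.7667·0.0000 + 0.2333·0.0000] = 0.0000; exercise value = 0.0000 ≤ continuation, so V_u = 0.0000
Node d (S = 16): continuation = 1/1.03·[0.7667·0.0000 + 0.2333·2.2000] = 0.4984; exercise value = 0.0000 ≤ continuation, so V_d = 0.4984
Node 0 (S = 20): continuation = 1/1.03·[0.7667·0.0000 + 0.2333·0.4984] = 0.1129; exercise value = 0.0000 ≤ continuation, so V_0 = 0.1129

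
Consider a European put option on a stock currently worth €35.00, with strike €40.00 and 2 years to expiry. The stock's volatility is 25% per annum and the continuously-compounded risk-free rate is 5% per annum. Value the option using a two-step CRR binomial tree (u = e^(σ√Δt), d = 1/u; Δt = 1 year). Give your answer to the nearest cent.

€5.85

CRR parameters: u = e^(σ√Δt) = e^(0.25·√1) = 1.2840, d = 1/u = 0.7788
Per-period rate: rΔt = 0.05·1 = 0.05, so R = e^0.05 = 1.0513
Risk-neutral probability p = (e^0.05 − 0.7788)/(1.2840 − 0.7788) = 0.2725/0.5052 = 0.5393
Terminal stock prices: S_uu = 57.71, S_ud = 35, S_dd = 21.23
Terminal payoffs (K − S): max(-17.71, 0) = 0, max(5, 0) = 5, max(18.77, 0) = 18.77
Node u (S = 44.94): V_u = e^(−0.05)·[0.5393·0.0000 + 0.4607·5.0000] = 2.1911
Node d (S = 27.26): V_d = e^(−0.05)·[0.5393·5.0000 + 0.4607·18.7714] = 10.7911
Node 0 (S = 35): V_0 = e^(−0.05)·[0.5393·2.1911 + 0.4607·10.7911] = 5.8530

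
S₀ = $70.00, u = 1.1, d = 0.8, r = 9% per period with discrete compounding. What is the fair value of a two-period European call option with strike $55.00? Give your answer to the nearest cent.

Risk-neutral probability p = (1 + 0.09 − 0.8)/(1.1 − 0.8) = 0.2900/0.3000 = 0.9667
Terminal stock prices: S_uu = 84.7, S_ud = 61.6, S_dd = 44.8
Terminal payoffs (S − K): max(29.7, 0) = 29.7, max(6.6, 0) = 6.6, max(-10.2, 0) = 0
Node u (S = 77): V_u = 1/1.09·[0.9667·29.7000 + 0.0333·6.6000] = 26.5413
Node d (S = 56): V_d = 1/1.09·[0.9667·6.6000 + 0.0333·0.0000] = 5.8532
Node 0 (S = 70): V_0 = 1/1.09·[0.9667·26.5413 + 0.0333·5.8532] = 23.7171

$23.72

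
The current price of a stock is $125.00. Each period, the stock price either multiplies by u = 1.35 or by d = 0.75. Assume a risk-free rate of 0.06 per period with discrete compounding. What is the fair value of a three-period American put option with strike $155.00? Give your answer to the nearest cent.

$34.25

Risk-neutral probability p = (1 + 0.06 − 0.75)/(1.35 − 0.75) = 0.3100/0.6000 = 0.5167
Terminal stock prices: S_uuu = 307.5, S_uud = 170.9, S_udd = 94.92, S_ddd = 52.73
Terminal payoffs (K − S): max(-152.5, 0) = 0, max(-15.86, 0) = 0, max(60.08, 0) = 60.08, max(102.3, 0) = 102.3
Node uu (S = 227.8): continuation = 1/1.06·[0.5167·0.0000 + 0.4833·0.0000] = 0.0000; exercise value = 0.0000 ≤ continuation, so V_uu = 0.0000
Node ud (S = 126.6): continuation = 1/1.06·[0.5167·0.0000 + 0.4833·60.0781] = 27.3941; exercise value = 28.4375 > continuation, so V_ud = 28.4375 (exercise)
Node dd (S = 70.31): continuation = 1/1.06·[0.5167·60.0781 + 0.4833·102.2656] = 75.9139; exercise value = 84.6875 > continuation, so V_dd = 84.6875 (exercise)
Node u (S = 168.8): continuation = 1/1.06·[0.5167·0.0000 + 0.4833·28.4375] = 12.9668; exercise value = 0.0000 ≤ continuation, so V_u = 12.9668
Node d (S = 93.75): continuation = 1/1.06·[0.5167·28.4375 + 0.4833·84.6875] = 52.4764; exercise value = 61.2500 > continuation, so V_d = 61.2500 (exercise)
Node 0 (S = 125): continuation = 1/1.06·[0.5167·12.9668 + 0.4833·61.2500] = 34.2487; exercise value = 30.0000 ≤ continuation, so V_0 = 34.2487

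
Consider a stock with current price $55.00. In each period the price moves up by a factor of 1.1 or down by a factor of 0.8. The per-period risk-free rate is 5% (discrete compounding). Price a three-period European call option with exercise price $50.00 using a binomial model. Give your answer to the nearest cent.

$12.57

Risk-neutral probability p = (1 + 0.05 − 0.8)/(1.1 − 0.8) = 0.2500/0.3000 = 0.8333
Terminal stock prices: S_uuu = 73.21, S_uud = 53.24, S_udd = 38.72, S_ddd = 28.16
Terminal payoffs (S − K): max(23.21, 0) = 23.21, max(3.24, 0) = 3.24, max(-11.28, 0) = 0, max(-21.84, 0) = 0
Node uu (S = 66.55): V_uu = 1/1.05·[0.8333·23.2050 + 0.1667·3.2400] = 18.9310
Node ud (S = 48.4): V_ud = 1/1.05·[0.8333·3.2400 + 0.1667·0.0000] = 2.5714
Node dd (S = 35.2): V_dd = 1/1.05·[0.8333·0.0000 + 0.1667·0.0000] = 0.0000
Node u (S = 60.5): V_u = 1/1.05·[0.8333·18.9310 + 0.1667·2.5714] = 15.4327
Node d (S = 44): V_d = 1/1.05·[0.8333·2.5714 + 0.1667·0.0000] = 2.0408
Node 0 (S = 55): V_0 = 1/1.05·[0.8333·15.4327 + 0.1667·2.0408] = 12.5721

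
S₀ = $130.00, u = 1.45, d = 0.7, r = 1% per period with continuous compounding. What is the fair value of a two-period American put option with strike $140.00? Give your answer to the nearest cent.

$30.37

Risk-neutral probability p = (e^0.01 − 0.7)/(1.45 − 0.7) = 0.3101/0.7500 = 0.4134
Terminal stock prices: S_uu = 273.3, S_ud = 131.9, S_dd = 63.7
Terminal payoffs (K − S): max(-133.3, 0) = 0, max(8.05, 0) = 8.05, max(76.3, 0) = 76.3
Node u (S = 188.5): continuation = e^(−0.01)·[0.4134·0.0000 + 0.5866·8.0500] = 4.6751; exercise value = 0.0000 ≤ continuation, so V_u = 4.6751
Node d (S = 91): continuation = e^(−0.01)·[0.4134·8.0500 + 0.5866·76.3000] = 47.6070; exercise value = 49.0000 > continuation, so V_d = 49.0000 (exercise)
Node 0 (S = 130): continuation = e^(−0.01)·[0.4134·4.6751 + 0.5866·49.0000] = 30.3709; exercise value = 10.0000 ≤ continuation, so V_0 = 30.3709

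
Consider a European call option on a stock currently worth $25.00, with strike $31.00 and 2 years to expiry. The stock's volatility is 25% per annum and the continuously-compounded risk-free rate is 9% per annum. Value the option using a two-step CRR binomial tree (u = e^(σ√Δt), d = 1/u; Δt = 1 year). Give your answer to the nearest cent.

$3.33

CRR parameters: u = e^(σ√Δt) = e^(0.25·√1) = 1.2840, d = 1/u = 0.7788
Per-period rate: rΔt = 0.09·1 = 0.09, so R = e^0.09 = 1.0942
Risk-neutral probability p = (e^0.09 − 0.7788)/(1.2840 − 0.7788) = 0.3154/0.5052 = 0.6242
Terminal stock prices: S_uu = 41.22, S_ud = 25, S_dd = 15.16
Terminal payoffs (S − K): max(10.22, 0) = 10.22, max(-6, 0) = 0, max(-15.84, 0) = 0
Node u (S = 32.1): V_u = e^(−0.09)·[0.6242·10.2180 + 0.3758·0.0000] = 5.8294
Node d (S = 19.47): V_d = e^(−0.09)·[0.6242·0.0000 + 0.3758·0.0000] = 0.0000
Node 0 (S = 25): V_0 = e^(−0.09)·[0.6242·5.8294 + 0.3758·0.0000] = 3.3256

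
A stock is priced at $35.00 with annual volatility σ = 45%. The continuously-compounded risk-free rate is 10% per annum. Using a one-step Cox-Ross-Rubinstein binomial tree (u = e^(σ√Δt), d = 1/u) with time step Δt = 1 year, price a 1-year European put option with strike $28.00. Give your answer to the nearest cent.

$2.56

CRR parameters: u = e^(σ√Δt) = e^(0.45·√1) = 1.5683, d = 1/u = 0.6376
Per-period rate: rΔt = 0.1·1 = 0.1, so R = e^0.1 = 1.1052
Risk-neutral probability p = (e^0.1 − 0.6376)/(1.5683 − 0.6376) = 0.4675/0.9307 = 0.5024
Terminal stock prices: S_u = 54.89, S_d = 22.32
Terminal payoffs (K − S): max(-26.89, 0) = 0, max(5.683, 0) = 5.683
Node 0 (S = 35): V_0 = e^(−0.1)·[0.5024·0.0000 + 0.4976·5.6830] = 2.5589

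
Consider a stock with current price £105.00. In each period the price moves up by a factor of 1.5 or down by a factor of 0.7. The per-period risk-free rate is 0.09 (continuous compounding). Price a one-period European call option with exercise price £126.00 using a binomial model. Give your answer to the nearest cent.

£14.18

Risk-neutral probability p = (e^0.09 − 0.7)/(1.5 − 0.7) = 0.3942/0.8000 = 0.4927
Terminal stock prices: S_u = 157.5, S_d = 73.5
Terminal payoffs (S − K): max(31.5, 0) = 31.5, max(-52.5, 0) = 0
Node 0 (S = 105): V_0 = e^(−0.09)·[0.4927·31.5000 + 0.5073·0.0000] = 14.1848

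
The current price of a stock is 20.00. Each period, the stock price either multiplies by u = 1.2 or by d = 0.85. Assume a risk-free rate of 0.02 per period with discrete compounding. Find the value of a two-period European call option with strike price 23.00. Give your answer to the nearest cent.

1.32

Risk-neutral probability p = (1 + 0.02 − 0.85)/(1.2 − 0.85) = 0.1700/0.3500 = 0.4857
Terminal stock prices: S_uu = 28.8, S_ud = 20.4, S_dd = 14.45
Terminal payoffs (S − K): max(5.8, 0) = 5.8, max(-2.6, 0) = 0, max(-8.55, 0) = 0
Node u (S = 24): V_u = 1/1.02·[0.4857·5.8000 + 0.5143·0.0000] = 2.7619
Node d (S = 17): V_d = 1/1.02·[0.4857·0.0000 + 0.5143·0.0000] = 0.0000
Node 0 (S = 20): V_0 = 1/1.02·[0.4857·2.7619 + 0.5143·0.0000] = 1.3152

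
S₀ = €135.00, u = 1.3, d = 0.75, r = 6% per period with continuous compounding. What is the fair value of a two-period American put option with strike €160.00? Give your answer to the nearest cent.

€30.14

Risk-neutral probability p = (e^0.06 − 0.75)/(1.3 − 0.75) = 0.3118/0.5500 = 0.5670
Terminal stock prices: S_uu = 228.2, S_ud = 131.6, S_dd = 75.94
Terminal payoffs (K − S): max(-68.15, 0) = 0, max(28.38, 0) = 28.38, max(84.06, 0) = 84.06
Node u (S = 175.5): continuation = e^(−0.06)·[0.5670·0.0000 + 0.4330·28.3750] = 11.5715; exercise value = 0.0000 ≤ continuation, so V_u = 11.5715
Node d (S = 101.2): continuation = e^(−0.06)·[0.5670·28.3750 + 0.4330·84.0625] = 49.4323; exercise value = 58.7500 > continuation, so V_d = 58.7500 (exercise)
Node 0 (S = 135): continuation = e^(−0.06)·[0.5670·11.5715 + 0.4330·58.7500] = 30.1374; exercise value = 25.0000 ≤ continuation, so V_0 = 30.1374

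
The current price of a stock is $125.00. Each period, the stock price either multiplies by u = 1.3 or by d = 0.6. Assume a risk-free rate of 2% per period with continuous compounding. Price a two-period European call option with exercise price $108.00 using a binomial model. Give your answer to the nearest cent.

$35.75

Risk-neutral probability p = (e^0.02 − 0.6)/(1.3 − 0.6) = 0.4202/0.7000 = 0.6003
Terminal stock prices: S_uu = 211.3, S_ud = 97.5, S_dd = 45
Terminal payoffs (S − K): max(103.3, 0) = 103.3, max(-10.5, 0) = 0, max(-63, 0) = 0
Node u (S = 162.5): V_u = e^(−0.02)·[0.6003·103.2500 + 0.3997·0.0000] = 60.7524
Node d (S = 75): V_d = e^(−0.02)·[0.6003·0.0000 + 0.3997·0.0000] = 0.0000
Node 0 (S = 125): V_0 = e^(−0.02)·[0.6003·60.7524 + 0.3997·0.0000] = 35.7468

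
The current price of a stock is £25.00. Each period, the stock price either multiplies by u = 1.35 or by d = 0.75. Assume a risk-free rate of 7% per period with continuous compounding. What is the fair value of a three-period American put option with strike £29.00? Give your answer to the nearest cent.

Risk-neutral probability p = (e^0.07 − 0.75)/(1.35 − 0.75) = 0.3225/0.6000 = 0.5375
Terminal stock prices: S_uuu = 61.51, S_uud = 34.17, S_udd = 18.98, S_ddd = 10.55
Terminal payoffs (K − S): max(-32.51, 0) = 0, max(-5.172, 0) = 0, max(10.02, 0) = 10.02, max(18.45, 0) = 18.45
Node uu (S = 45.56): continuation = e^(−0.07)·[0.5375·0.0000 + 0.4625·0.0000] = 0.0000; exercise value = 0.0000 ≤ continuation, so V_uu = 0.0000
Node ud (S = 25.31): continuation = e^(−0.07)·[0.5375·0.0000 + 0.4625·10.0156] = 4.3189; exercise value = 3.6875 ≤ continuation, so V_ud = 4.3189
Node dd (S = 14.06): continuation = e^(−0.07)·[0.5375·10.0156 + 0.4625·18.4531] = 12.9769; exercise value = 14.9375 > continuation, so V_dd = 14.9375 (exercise)
Node u (S = 33.75): continuation = e^(−0.07)·[0.5375·0.0000 + 0.4625·4.3189] = 1.8624; exercise value = 0.0000 ≤ continuation, so V_u = 1.8624
Node d (S = 18.75): continuation = e^(−0.07)·[0.5375·4.3189 + 0.4625·14.9375] = 8.6059; exercise value = 10.2500 > continuation, so V_d = 10.2500 (exercise)
Node 0 (S = 25): continuation = e^(−0.07)·[0.5375·1.8624 + 0.4625·10.2500] = 5.3534; exercise value = 4.0000 ≤ continuation, so V_0 = 5.3534

£5.35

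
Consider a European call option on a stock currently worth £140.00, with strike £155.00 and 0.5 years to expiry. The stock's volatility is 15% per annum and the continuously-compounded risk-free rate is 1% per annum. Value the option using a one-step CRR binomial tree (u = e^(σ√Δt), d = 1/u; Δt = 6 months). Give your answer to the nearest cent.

£0.33

CRR parameters: u = e^(σ√Δt) = e^(0.15·√0.5) = 1.1119, d = 1/u = 0.8994
Per-period rate: rΔt = 0.01·0.5 = 0.005, so R = e^0.005 = 1.0050
Risk-neutral probability p = (e^0.005 − 0.8994)/(1.1119 − 0.8994) = 0.1056/0.2125 = 0.4971
Terminal stock prices: S_u = 155.7, S_d = 125.9
Terminal payoffs (S − K): max(0.6653, 0) = 0.6653, max(-29.09, 0) = 0
Node 0 (S = 140): V_0 = e^(−0.005)·[0.4971·0.6653 + 0.5029·0.0000] = 0.3291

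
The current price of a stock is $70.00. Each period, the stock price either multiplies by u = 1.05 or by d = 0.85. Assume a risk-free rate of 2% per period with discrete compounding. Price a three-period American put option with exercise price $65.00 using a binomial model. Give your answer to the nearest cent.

Risk-neutral probability p = (1 + 0.02 − 0.85)/(1.05 − 0.85) = 0.1700/0.2000 = 0.8500
Terminal stock prices: S_uuu = 81.03, S_uud = 65.6, S_udd = 53.1, S_ddd = 42.99
Terminal payoffs (K − S): max(-16.03, 0) = 0, max(-0.5987, 0) = 0, max(11.9, 0) = 11.9, max(22.01, 0) = 22.01
Node uu (S = 77.17): continuation = 1/1.02·[0.8500·0.0000 + 0.1500·0.0000] = 0.0000; exercise value = 0.0000 ≤ continuation, so V_uu = 0.0000
Node ud (S = 62.48): continuation = 1/1.02·[0.8500·0.0000 + 0.1500·11.8963] = 1.7494; exercise value = 2.5250 > continuation, so V_ud = 2.5250 (exercise)
Node dd (S = 50.57): continuation = 1/1.02·[0.8500·11.8963 + 0.1500·22.0113] = 13.1505; exercise value = 14.4250 > continuation, so V_dd = 14.4250 (exercise)
Node u (S = 73.5): continuation = 1/1.02·[0.8500·0.0000 + 0.1500·2.5250] = 0.3713; exercise value = 0.0000 ≤ continuation, so V_u = 0.3713
Node d (S = 59.5): continuation = 1/1.02·[0.8500·2.5250 + 0.1500·14.4250] = 4.2255; exercise value = 5.5000 > continuation, so V_d = 5.5000 (exercise)
Node 0 (S = 70): continuation = 1/1.02·[0.8500·0.3713 + 0.1500·5.5000] = 1.1183; exercise value = 0.0000 ≤ continuation, so V_0 = 1.1183

$1.12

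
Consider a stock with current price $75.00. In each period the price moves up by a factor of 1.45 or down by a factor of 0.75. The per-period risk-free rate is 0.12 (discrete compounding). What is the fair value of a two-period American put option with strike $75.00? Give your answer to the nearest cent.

Risk-neutral probability p = (1 + 0.12 − 0.75)/(1.45 − 0.75) = 0.3700/0.7000 = 0.5286
Terminal stock prices: S_uu = 157.7, S_ud = 81.56, S_dd = 42.19
Terminal payoffs (K − S): max(-82.69, 0) = 0, max(-6.562, 0) = 0, max(32.81, 0) = 32.81
Node u (S = 108.8): continuation = 1/1.12·[0.5286·0.0000 + 0.4714·0.0000] = 0.0000; exercise value = 0.0000 ≤ continuation, so V_u = 0.0000
Node d (S = 56.25): continuation = 1/1.12·[0.5286·0.0000 + 0.4714·32.8125] = 13.8114; exercise value = 18.7500 > continuation, so V_d = 18.7500 (exercise)
Node 0 (S = 75): continuation = 1/1.12·[0.5286·0.0000 + 0.4714·18.7500] = 7.8922; exercise value = 0.0000 ≤ continuation, so V_0 = 7.8922

$7.89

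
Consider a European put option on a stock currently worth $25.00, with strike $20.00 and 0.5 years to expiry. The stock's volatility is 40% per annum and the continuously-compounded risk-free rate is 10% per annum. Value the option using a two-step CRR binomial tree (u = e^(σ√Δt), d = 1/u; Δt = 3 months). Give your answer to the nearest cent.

CRR parameters: u = e^(σ√Δt) = e^(0.4·√0.25) = 1.2214, d = 1/u = 0.8187
Per-period rate: rΔt = 0.1·0.25 = 0.025, so R = e^0.025 = 1.0253
Risk-neutral probability p = (e^0.025 − 0.8187)/(1.2214 − 0.8187) = 0.2066/0.4027 = 0.5130
Terminal stock prices: S_uu = 37.3, S_ud = 25, S_dd = 16.76
Terminal payoffs (K − S): max(-17.3, 0) = 0, max(-5, 0) = 0, max(3.242, 0) = 3.242
Node u (S = 30.54): V_u = e^(−0.025)·[0.5130·0.0000 + 0.4870·0.0000] = 0.0000
Node d (S = 20.47): V_d = e^(−0.025)·[0.5130·0.0000 + 0.4870·3.2420] = 1.5398
Node 0 (S = 25): V_0 = e^(−0.025)·[0.5130·0.0000 + 0.4870·1.5398] = 0.7313

$0.73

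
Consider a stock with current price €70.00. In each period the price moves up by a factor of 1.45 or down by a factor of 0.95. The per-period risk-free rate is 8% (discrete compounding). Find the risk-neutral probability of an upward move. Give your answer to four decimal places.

Risk-neutral probability p = (1 + 0.08 − 0.95)/(1.45 − 0.95) = 0.1300/0.5000 = 0.2600

p = 0.2600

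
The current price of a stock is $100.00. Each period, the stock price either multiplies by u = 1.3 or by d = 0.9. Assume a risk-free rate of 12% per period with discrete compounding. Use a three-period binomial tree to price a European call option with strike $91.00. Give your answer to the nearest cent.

Risk-neutral probability p = (1 + 0.12 − 0.9)/(1.3 − 0.9) = 0.2200/0.4000 = 0.5500
Terminal stock prices: S_uuu = 219.7, S_uud = 152.1, S_udd = 105.3, S_ddd = 72.9
Terminal payoffs (S − K): max(128.7, 0) = 128.7, max(61.1, 0) = 61.1, max(14.3, 0) = 14.3, max(-18.1, 0) = 0
Node uu (S = 169): V_uu = 1/1.12·[0.5500·128.7000 + 0.4500·61.1000] = 87.7500
Node ud (S = 117): V_ud = 1/1.12·[0.5500·61.1000 + 0.4500·14.3000] = 35.7500
Node dd (S = 81): V_dd = 1/1.12·[0.5500·14.3000 + 0.4500·0.0000] = 7.0223
Node u (S = 130): V_u = 1/1.12·[0.5500·87.7500 + 0.4500·35.7500] = 57.4554
Node d (S = 90): V_d = 1/1.12·[0.5500·35.7500 + 0.4500·7.0223] = 20.3773
Node 0 (S = 100): V_0 = 1/1.12·[0.5500·57.4554 + 0.4500·20.3773] = 36.4020

$36.40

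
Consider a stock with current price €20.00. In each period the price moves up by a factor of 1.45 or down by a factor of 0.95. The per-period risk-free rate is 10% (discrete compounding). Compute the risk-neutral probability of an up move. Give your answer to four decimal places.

Risk-neutral probability p = (1 + 0.1 − 0.95)/(1.45 − 0.95) = 0.1500/0.5000 = 0.3000

p = 0.3000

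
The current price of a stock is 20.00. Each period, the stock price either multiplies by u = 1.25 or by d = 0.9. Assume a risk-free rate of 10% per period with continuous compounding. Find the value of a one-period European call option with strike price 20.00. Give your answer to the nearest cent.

2.65

Risk-neutral probability p = (e^0.1 − 0.9)/(1.25 − 0.9) = 0.2052/0.3500 = 0.5862
Terminal stock prices: S_u = 25, S_d = 18
Terminal payoffs (S − K): max(5, 0) = 5, max(-2, 0) = 0
Node 0 (S = 20): V_0 = e^(−0.1)·[0.5862·5.0000 + 0.4138·0.0000] = 2.6521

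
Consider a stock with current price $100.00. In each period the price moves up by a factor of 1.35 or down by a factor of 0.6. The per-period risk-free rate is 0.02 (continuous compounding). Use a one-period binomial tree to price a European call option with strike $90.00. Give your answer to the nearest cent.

Risk-neutral probability p = (e^0.02 − 0.6)/(1.35 − 0.6) = 0.4202/0.7500 = 0.5603
Terminal stock prices: S_u = 135, S_d = 60
Terminal payoffs (S − K): max(45, 0) = 45, max(-30, 0) = 0
Node 0 (S = 100): V_0 = e^(−0.02)·[0.5603·45.0000 + 0.4397·0.0000] = 24.7128

$24.71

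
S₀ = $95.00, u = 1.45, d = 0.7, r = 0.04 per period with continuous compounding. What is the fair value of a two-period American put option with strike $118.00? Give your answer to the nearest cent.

$31.93

Risk-neutral probability p = (e^0.04 − 0.7)/(1.45 − 0.7) = 0.3408/0.7500 = 0.4544
Terminal stock prices: S_uu = 199.7, S_ud = 96.42, S_dd = 46.55
Terminal payoffs (K − S): max(-81.74, 0) = 0, max(21.58, 0) = 21.58, max(71.45, 0) = 71.45
Node u (S = 137.8): continuation = e^(−0.04)·[0.4544·0.0000 + 0.5456·21.5750] = 11.3095; exercise value = 0.0000 ≤ continuation, so V_u = 11.3095
Node d (S = 66.5): continuation = e^(−0.04)·[0.4544·21.5750 + 0.5456·71.4500] = 46.8732; exercise value = 51.5000 > continuation, so V_d = 51.5000 (exercise)
Node 0 (S = 95): continuation = e^(−0.04)·[0.4544·11.3095 + 0.5456·51.5000] = 31.9336; exercise value = 23.0000 ≤ continuation, so V_0 = 31.9336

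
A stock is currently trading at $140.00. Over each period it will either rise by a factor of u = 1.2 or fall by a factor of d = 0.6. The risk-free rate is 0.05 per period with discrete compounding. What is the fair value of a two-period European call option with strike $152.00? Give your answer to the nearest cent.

$25.31

Risk-neutral probability p = (1 + 0.05 − 0.6)/(1.2 − 0.6) = 0.4500/0.6000 = 0.7500
Terminal stock prices: S_uu = 201.6, S_ud = 100.8, S_dd = 50.4
Terminal payoffs (S − K): max(49.6, 0) = 49.6, max(-51.2, 0) = 0, max(-101.6, 0) = 0
Node u (S = 168): V_u = 1/1.05·[0.7500·49.6000 + 0.2500·0.0000] = 35.4286
Node d (S = 84): V_d = 1/1.05·[0.7500·0.0000 + 0.2500·0.0000] = 0.0000
Node 0 (S = 140): V_0 = 1/1.05·[0.7500·35.4286 + 0.2500·0.0000] = 25.3061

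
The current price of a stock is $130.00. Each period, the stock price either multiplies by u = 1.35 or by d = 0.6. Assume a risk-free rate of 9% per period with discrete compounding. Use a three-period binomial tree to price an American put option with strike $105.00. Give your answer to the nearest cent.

$11.12

Risk-neutral probability p = (1 + 0.09 − 0.6)/(1.35 − 0.6) = 0.4900/0.7500 = 0.6533
Terminal stock prices: S_uuu = 319.8, S_uud = 142.2, S_udd = 63.18, S_ddd = 28.08
Terminal payoffs (K − S): max(-214.8, 0) = 0, max(-37.16, 0) = 0, max(41.82, 0) = 41.82, max(76.92, 0) = 76.92
Node uu (S = 236.9): continuation = 1/1.09·[0.6533·0.0000 + 0.3467·0.0000] = 0.0000; exercise value = 0.0000 ≤ continuation, so V_uu = 0.0000
Node ud (S = 105.3): continuation = 1/1.09·[0.6533·0.0000 + 0.3467·41.8200] = 13.3006; exercise value = 0.0000 ≤ continuation, so V_ud = 13.3006
Node dd (S = 46.8): continuation = 1/1.09·[0.6533·41.8200 + 0.3467·76.9200] = 49.5303; exercise value = 58.2000 > continuation, so V_dd = 58.2000 (exercise)
Node u (S = 175.5): continuation = 1/1.09·[0.6533·0.0000 + 0.3467·13.3006] = 4.2301; exercise value = 0.0000 ≤ continuation, so V_u = 4.2301
Node d (S = 78): continuation = 1/1.09·[0.6533·13.3006 + 0.3467·58.2000] = 26.4823; exercise value = 27.0000 > continuation, so V_d = 27.0000 (exercise)
Node 0 (S = 130): continuation = 1/1.09·[0.6533·4.2301 + 0.3467·27.0000] = 11.1227; exercise value = 0.0000 ≤ continuation, so V_0 = 11.1227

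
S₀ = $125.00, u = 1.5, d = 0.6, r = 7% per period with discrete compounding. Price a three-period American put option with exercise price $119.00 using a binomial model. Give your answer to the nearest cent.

Risk-neutral probability p = (1 + 0.07 − 0.6)/(1.5 − 0.6) = 0.4700/0.9000 = 0.5222
Terminal stock prices: S_uuu = 421.9, S_uud = 168.8, S_udd = 67.5, S_ddd = 27
Terminal payoffs (K − S): max(-302.9, 0) = 0, max(-49.75, 0) = 0, max(51.5, 0) = 51.5, max(92, 0) = 92
Node uu (S = 281.2): continuation = 1/1.07·[0.5222·0.0000 + 0.4778·0.0000] = 0.0000; exercise value = 0.0000 ≤ continuation, so V_uu = 0.0000
Node ud (S = 112.5): continuation = 1/1.07·[0.5222·0.0000 + 0.4778·51.5000] = 22.9958; exercise value = 6.5000 ≤ continuation, so V_ud = 22.9958
Node dd (S = 45): continuation = 1/1.07·[0.5222·51.5000 + 0.4778·92.0000] = 66.2150; exercise value = 74.0000 > continuation, so V_dd = 74.0000 (exercise)
Node u (S = 187.5): continuation = 1/1.07·[0.5222·0.0000 + 0.4778·22.9958] = 10.2681; exercise value = 0.0000 ≤ continuation, so V_u = 10.2681
Node d (S = 75): continuation = 1/1.07·[0.5222·22.9958 + 0.4778·74.0000] = 44.2659; exercise value = 44.0000 ≤ continuation, so V_d = 44.2659
Node 0 (S = 125): continuation = 1/1.07·[0.5222·10.2681 + 0.4778·44.2659] = 24.7771; exercise value = 0.0000 ≤ continuation, so V_0 = 24.7771

$24.78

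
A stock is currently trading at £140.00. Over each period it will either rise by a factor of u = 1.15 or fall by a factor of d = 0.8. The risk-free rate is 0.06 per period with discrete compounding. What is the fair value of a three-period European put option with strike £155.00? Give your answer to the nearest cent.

£10.08

Risk-neutral probability p = (1 + 0.06 − 0.8)/(1.15 − 0.8) = 0.2600/0.3500 = 0.7429
Terminal stock prices: S_uuu = 212.9, S_uud = 148.1, S_udd = 103, S_ddd = 71.68
Terminal payoffs (K − S): max(-57.92, 0) = 0, max(6.88, 0) = 6.88, max(51.96, 0) = 51.96, max(83.32, 0) = 83.32
Node uu (S = 185.1): V_uu = 1/1.06·[0.7429·0.0000 + 0.2571·6.8800] = 1.6690
Node ud (S = 128.8): V_ud = 1/1.06·[0.7429·6.8800 + 0.2571·51.9600] = 17.4264
Node dd (S = 89.6): V_dd = 1/1.06·[0.7429·51.9600 + 0.2571·83.3200] = 56.6264
Node u (S = 161): V_u = 1/1.06·[0.7429·1.6690 + 0.2571·17.4264] = 5.3971
Node d (S = 112): V_d = 1/1.06·[0.7429·17.4264 + 0.2571·56.6264] = 25.9494
Node 0 (S = 140): V_0 = 1/1.06·[0.7429·5.3971 + 0.2571·25.9494] = 10.0773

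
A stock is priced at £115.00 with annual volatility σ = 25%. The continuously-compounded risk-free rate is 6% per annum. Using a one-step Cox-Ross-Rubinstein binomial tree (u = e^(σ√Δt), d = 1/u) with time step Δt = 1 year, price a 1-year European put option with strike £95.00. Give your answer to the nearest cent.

CRR parameters: u = e^(σ√Δt) = e^(0.25·√1) = 1.2840, d = 1/u = 0.7788
Per-period rate: rΔt = 0.06·1 = 0.06, so R = e^0.06 = 1.0618
Risk-neutral probability p = (e^0.06 − 0.7788)/(1.2840 − 0.7788) = 0.2830/0.5052 = 0.5602
Terminal stock prices: S_u = 147.7, S_d = 89.56
Terminal payoffs (K − S): max(-52.66, 0) = 0, max(5.438, 0) = 5.438
Node 0 (S = 115): V_0 = e^(−0.06)·[0.5602·0.0000 + 0.4398·5.4379] = 2.2522

£2.25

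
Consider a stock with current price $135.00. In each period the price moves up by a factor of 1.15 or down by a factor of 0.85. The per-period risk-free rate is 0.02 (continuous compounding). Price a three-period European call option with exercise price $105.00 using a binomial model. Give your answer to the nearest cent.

Risk-neutral probability p = (e^0.02 − 0.85)/(1.15 − 0.85) = 0.1702/0.3000 = 0.5673
Terminal stock prices: S_uuu = 205.3, S_uud = 151.8, S_udd = 112.2, S_ddd = 82.91
Terminal payoffs (S − K): max(100.3, 0) = 100.3, max(46.76, 0) = 46.76, max(7.168, 0) = 7.168, max(-22.09, 0) = 0
Node uu (S = 178.5): V_uu = e^(−0.02)·[0.5673·100.3181 + 0.4327·46.7569] = 75.6166
Node ud (S = 132): V_ud = e^(−0.02)·[0.5673·46.7569 + 0.4327·7.1681] = 29.0416
Node dd (S = 97.54): V_dd = e^(−0.02)·[0.5673·7.1681 + 0.4327·0.0000] = 3.9862
Node u (S = 155.2): V_u = e^(−0.02)·[0.5673·75.6166 + 0.4327·29.0416] = 54.3671
Node d (S = 114.8): V_d = e^(−0.02)·[0.5673·29.0416 + 0.4327·3.9862] = 17.8407
Node 0 (S = 135): V_0 = e^(−0.02)·[0.5673·54.3671 + 0.4327·17.8407] = 37.7999

$37.80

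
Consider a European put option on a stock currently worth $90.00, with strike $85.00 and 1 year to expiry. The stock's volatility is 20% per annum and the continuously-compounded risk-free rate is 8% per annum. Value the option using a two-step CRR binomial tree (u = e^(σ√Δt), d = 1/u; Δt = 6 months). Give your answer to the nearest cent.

CRR parameters: u = e^(σ√Δt) = e^(0.2·√0.5) = 1.1519, d = 1/u = 0.8681
Per-period rate: rΔt = 0.08·0.5 = 0.04, so R = e^0.04 = 1.0408
Risk-neutral probability p = (e^0.04 − 0.8681)/(1.1519 − 0.8681) = 0.1727/0.2838 = 0.6085
Terminal stock prices: S_uu = 119.4, S_ud = 90, S_dd = 67.83
Terminal payoffs (K − S): max(-34.42, 0) = 0, max(-5, 0) = 0, max(17.17, 0) = 17.17
Node u (S = 103.7): V_u = e^(−0.04)·[0.6085·0.0000 + 0.3915·0.0000] = 0.0000
Node d (S = 78.13): V_d = e^(−0.04)·[0.6085·0.0000 + 0.3915·17.1726] = 6.4592
Node 0 (S = 90): V_0 = e^(−0.04)·[0.6085·0.0000 + 0.3915·6.4592] = 2.4296

$2.43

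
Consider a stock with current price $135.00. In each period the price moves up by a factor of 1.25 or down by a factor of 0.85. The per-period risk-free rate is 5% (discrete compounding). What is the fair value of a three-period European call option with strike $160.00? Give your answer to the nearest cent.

Risk-neutral probability p = (1 + 0.05 − 0.85)/(1.25 − 0.85) = 0.2000/0.4000 = 0.5000
Terminal stock prices: S_uuu = 263.7, S_uud = 179.3, S_udd = 121.9, S_ddd = 82.91
Terminal payoffs (S − K): max(103.7, 0) = 103.7, max(19.3, 0) = 19.3, max(-38.08, 0) = 0, max(-77.09, 0) = 0
Node uu (S = 210.9): V_uu = 1/1.05·[0.5000·103.6719 + 0.5000·19.2969] = 58.5565
Node ud (S = 143.4): V_ud = 1/1.05·[0.5000·19.2969 + 0.5000·0.0000] = 9.1890
Node dd (S = 97.54): V_dd = 1/1.05·[0.5000·0.0000 + 0.5000·0.0000] = 0.0000
Node u (S = 168.8): V_u = 1/1.05·[0.5000·58.5565 + 0.5000·9.1890] = 32.2598
Node d (S = 114.8): V_d = 1/1.05·[0.5000·9.1890 + 0.5000·0.0000] = 4.3757
Node 0 (S = 135): V_0 = 1/1.05·[0.5000·32.2598 + 0.5000·4.3757] = 17.4455

$17.45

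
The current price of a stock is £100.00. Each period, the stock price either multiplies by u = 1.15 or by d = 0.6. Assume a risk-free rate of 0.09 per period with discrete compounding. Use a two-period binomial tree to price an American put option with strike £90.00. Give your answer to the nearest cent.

Risk-neutral probability p = (1 + 0.09 − 0.6)/(1.15 − 0.6) = 0.4900/0.5500 = 0.8909
Terminal stock prices: S_uu = 132.2, S_ud = 69, S_dd = 36
Terminal payoffs (K − S): max(-42.25, 0) = 0, max(21, 0) = 21, max(54, 0) = 54
Node u (S = 115): continuation = 1/1.09·[0.8909·0.0000 + 0.1091·21.0000] = 2.1018; exercise value = 0.0000 ≤ continuation, so V_u = 2.1018
Node d (S = 60): continuation = 1/1.09·[0.8909·21.0000 + 0.1091·54.0000] = 22.5688; exercise value = 30.0000 > continuation, so V_d = 30.0000 (exercise)
Node 0 (S = 100): continuation = 1/1.09·[0.8909·2.1018 + 0.1091·30.0000] = 4.7204; exercise value = 0.0000 ≤ continuation, so V_0 = 4.7204

£4.72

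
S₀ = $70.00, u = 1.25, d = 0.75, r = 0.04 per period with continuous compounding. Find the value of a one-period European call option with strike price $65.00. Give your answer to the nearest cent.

$12.57

Risk-neutral probability p = (e^0.04 − 0.75)/(1.25 − 0.75) = 0.2908/0.5000 = 0.5816
Terminal stock prices: S_u = 87.5, S_d = 52.5
Terminal payoffs (S − K): max(22.5, 0) = 22.5, max(-12.5, 0) = 0
Node 0 (S = 70): V_0 = e^(−0.04)·[0.5816·22.5000 + 0.4184·0.0000] = 12.5734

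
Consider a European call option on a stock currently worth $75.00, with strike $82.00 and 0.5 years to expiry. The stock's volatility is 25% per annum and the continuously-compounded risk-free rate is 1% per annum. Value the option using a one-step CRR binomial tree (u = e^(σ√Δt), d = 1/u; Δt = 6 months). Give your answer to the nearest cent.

$3.51

CRR parameters: u = e^(σ√Δt) = e^(0.25·√0.5) = 1.1934, d = 1/u = 0.8380
Per-period rate: rΔt = 0.01·0.5 = 0.005, so R = e^0.005 = 1.0050
Risk-neutral probability p = (e^0.005 − 0.8380)/(1.1934 − 0.8380) = 0.1670/0.3554 = 0.4700
Terminal stock prices: S_u = 89.5, S_d = 62.85
Terminal payoffs (S − K): max(7.502, 0) = 7.502, max(-19.15, 0) = 0
Node 0 (S = 75): V_0 = e^(−0.005)·[0.4700·7.5023 + 0.5300·0.0000] = 3.5087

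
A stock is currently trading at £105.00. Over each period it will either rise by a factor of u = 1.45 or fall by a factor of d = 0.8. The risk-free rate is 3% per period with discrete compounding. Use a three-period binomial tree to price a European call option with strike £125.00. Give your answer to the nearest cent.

Risk-neutral probability p = (1 + 0.03 − 0.8)/(1.45 − 0.8) = 0.2300/0.6500 = 0.3538
Terminal stock prices: S_uuu = 320.1, S_uud = 176.6, S_udd = 97.44, S_ddd = 53.76
Terminal payoffs (S − K): max(195.1, 0) = 195.1, max(51.61, 0) = 51.61, max(-27.56, 0) = 0, max(-71.24, 0) = 0
Node uu (S = 220.8): V_uu = 1/1.03·[0.3538·195.1056 + 0.6462·51.6100] = 99.4033
Node ud (S = 121.8): V_ud = 1/1.03·[0.3538·51.6100 + 0.6462·0.0000] = 17.7301
Node dd (S = 67.2): V_dd = 1/1.03·[0.3538·0.0000 + 0.6462·0.0000] = 0.0000
Node u (S = 152.2): V_u = 1/1.03·[0.3538·99.4033 + 0.6462·17.7301] = 45.2717
Node d (S = 84): V_d = 1/1.03·[0.3538·17.7301 + 0.6462·0.0000] = 6.0910
Node 0 (S = 105): V_0 = 1/1.03·[0.3538·45.2717 + 0.6462·6.0910] = 19.3737

£19.37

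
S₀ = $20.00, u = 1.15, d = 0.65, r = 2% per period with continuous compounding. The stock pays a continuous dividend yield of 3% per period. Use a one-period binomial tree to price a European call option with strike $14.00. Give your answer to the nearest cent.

$6.00

Per-period risk-free factor R = e^0.02 = 1.0202; dividend-adjusted growth = e^(0.02−0.03) = 0.9900.
Risk-neutral probability p = (0.9900 − 0.65)/(1.15 − 0.65) = 0.3400/0.5000 = 0.6801
Terminal stock prices: S_u = 23, S_d = 13
Terminal payoffs (S − K): max(9, 0) = 9, max(-1, 0) = 0
Node 0 (S = 20): V_0 = e^(−0.02)·[0.6801·9.0000 + 0.3199·0.0000] = 5.9997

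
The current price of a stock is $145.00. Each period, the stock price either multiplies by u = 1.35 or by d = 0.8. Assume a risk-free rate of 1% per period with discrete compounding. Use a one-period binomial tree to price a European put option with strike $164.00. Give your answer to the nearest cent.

Risk-neutral probability p = (1 + 0.01 − 0.8)/(1.35 − 0.8) = 0.2100/0.5500 = 0.3818
Terminal stock prices: S_u = 195.8, S_d = 116
Terminal payoffs (K − S): max(-31.75, 0) = 0, max(48, 0) = 48
Node 0 (S = 145): V_0 = 1/1.01·[0.3818·0.0000 + 0.6182·48.0000] = 29.3789

$29.38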